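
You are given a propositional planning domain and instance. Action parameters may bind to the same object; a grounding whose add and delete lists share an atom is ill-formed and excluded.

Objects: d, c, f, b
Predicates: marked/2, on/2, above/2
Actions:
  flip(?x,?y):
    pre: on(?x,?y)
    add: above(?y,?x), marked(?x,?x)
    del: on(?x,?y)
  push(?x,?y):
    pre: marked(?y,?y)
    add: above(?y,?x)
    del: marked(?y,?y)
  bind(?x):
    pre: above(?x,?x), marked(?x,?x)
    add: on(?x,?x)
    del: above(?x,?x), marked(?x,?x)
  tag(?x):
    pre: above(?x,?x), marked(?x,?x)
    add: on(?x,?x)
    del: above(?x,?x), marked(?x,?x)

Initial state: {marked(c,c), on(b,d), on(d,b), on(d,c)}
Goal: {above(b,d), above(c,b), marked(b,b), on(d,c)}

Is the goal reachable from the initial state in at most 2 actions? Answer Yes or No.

1. flip(d,b)  →  {above(b,d), marked(c,c), marked(d,d), on(b,d), on(d,c)}
2. flip(b,d)  →  {above(b,d), above(d,b), marked(b,b), marked(c,c), marked(d,d), on(d,c)}
3. push(b,c)  →  {above(b,d), above(c,b), above(d,b), marked(b,b), marked(d,d), on(d,c)}
optimal plan length = 3; 3 > 2

No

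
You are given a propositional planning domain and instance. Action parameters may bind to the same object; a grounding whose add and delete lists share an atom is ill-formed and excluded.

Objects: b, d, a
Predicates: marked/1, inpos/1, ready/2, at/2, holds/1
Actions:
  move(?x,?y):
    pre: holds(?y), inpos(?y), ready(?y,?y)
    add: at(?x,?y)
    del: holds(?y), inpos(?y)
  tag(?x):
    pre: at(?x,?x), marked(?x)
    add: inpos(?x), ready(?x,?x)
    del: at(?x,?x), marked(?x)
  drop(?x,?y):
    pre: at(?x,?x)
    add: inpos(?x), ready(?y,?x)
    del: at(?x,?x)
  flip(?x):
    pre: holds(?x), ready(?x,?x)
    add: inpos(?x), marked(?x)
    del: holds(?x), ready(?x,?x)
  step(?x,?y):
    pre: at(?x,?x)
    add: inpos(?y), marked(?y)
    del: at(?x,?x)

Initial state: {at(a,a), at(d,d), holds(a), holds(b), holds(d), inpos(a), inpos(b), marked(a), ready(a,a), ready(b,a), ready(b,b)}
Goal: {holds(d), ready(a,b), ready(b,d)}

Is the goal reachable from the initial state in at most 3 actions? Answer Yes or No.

Yes

1. move(b,b)  →  {at(a,a), at(b,b), at(d,d), holds(a), holds(d), inpos(a), marked(a), ready(a,a), ready(b,a), ready(b,b)}
2. drop(b,a)  →  {at(a,a), at(d,d), holds(a), holds(d), inpos(a), inpos(b), marked(a), ready(a,a), ready(a,b), ready(b,a), ready(b,b)}
3. drop(d,b)  →  {at(a,a), holds(a), holds(d), inpos(a), inpos(b), inpos(d), marked(a), ready(a,a), ready(a,b), ready(b,a), ready(b,b), ready(b,d)}
optimal plan length = 3; 3 ≤ 3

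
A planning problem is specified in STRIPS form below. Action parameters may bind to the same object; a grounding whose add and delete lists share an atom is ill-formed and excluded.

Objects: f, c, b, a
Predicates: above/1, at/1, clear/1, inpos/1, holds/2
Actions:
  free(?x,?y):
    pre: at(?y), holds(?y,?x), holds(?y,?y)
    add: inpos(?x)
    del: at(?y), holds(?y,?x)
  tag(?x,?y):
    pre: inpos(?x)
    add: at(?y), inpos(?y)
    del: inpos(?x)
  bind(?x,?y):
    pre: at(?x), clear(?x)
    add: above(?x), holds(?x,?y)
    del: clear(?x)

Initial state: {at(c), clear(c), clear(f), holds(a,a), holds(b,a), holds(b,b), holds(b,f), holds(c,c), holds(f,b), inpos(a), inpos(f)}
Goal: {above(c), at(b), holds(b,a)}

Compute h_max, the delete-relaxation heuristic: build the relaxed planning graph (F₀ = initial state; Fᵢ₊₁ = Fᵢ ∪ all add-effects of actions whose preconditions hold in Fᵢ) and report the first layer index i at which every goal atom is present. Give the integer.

F0 = init (11 atoms)
F1 = F0 ∪ {above(c), at(a), at(b), at(f), holds(c,a), holds(c,b), holds(c,f), inpos(b), inpos(c)}  (20 atoms)
goal ⊆ F1  ⇒  h_max = 1

1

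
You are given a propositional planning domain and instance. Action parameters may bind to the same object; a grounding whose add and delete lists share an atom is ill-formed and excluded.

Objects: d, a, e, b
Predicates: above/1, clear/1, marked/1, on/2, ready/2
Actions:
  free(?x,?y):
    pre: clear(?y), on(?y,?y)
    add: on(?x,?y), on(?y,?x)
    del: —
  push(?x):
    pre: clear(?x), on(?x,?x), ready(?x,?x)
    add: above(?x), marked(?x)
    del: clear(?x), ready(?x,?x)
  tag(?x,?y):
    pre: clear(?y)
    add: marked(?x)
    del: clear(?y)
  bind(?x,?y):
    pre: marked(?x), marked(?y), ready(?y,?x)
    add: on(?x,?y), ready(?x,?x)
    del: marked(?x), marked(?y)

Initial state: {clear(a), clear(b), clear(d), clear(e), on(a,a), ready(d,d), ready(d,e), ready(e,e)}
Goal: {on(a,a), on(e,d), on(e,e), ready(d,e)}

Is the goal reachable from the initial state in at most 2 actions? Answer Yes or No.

No

1. tag(e,d)  →  {clear(a), clear(b), clear(e), marked(e), on(a,a), ready(d,d), ready(d,e), ready(e,e)}
2. bind(e,e)  →  {clear(a), clear(b), clear(e), on(a,a), on(e,e), ready(d,d), ready(d,e), ready(e,e)}
3. free(d,e)  →  {clear(a), clear(b), clear(e), on(a,a), on(d,e), on(e,d), on(e,e), ready(d,d), ready(d,e), ready(e,e)}
optimal plan length = 3; 3 > 2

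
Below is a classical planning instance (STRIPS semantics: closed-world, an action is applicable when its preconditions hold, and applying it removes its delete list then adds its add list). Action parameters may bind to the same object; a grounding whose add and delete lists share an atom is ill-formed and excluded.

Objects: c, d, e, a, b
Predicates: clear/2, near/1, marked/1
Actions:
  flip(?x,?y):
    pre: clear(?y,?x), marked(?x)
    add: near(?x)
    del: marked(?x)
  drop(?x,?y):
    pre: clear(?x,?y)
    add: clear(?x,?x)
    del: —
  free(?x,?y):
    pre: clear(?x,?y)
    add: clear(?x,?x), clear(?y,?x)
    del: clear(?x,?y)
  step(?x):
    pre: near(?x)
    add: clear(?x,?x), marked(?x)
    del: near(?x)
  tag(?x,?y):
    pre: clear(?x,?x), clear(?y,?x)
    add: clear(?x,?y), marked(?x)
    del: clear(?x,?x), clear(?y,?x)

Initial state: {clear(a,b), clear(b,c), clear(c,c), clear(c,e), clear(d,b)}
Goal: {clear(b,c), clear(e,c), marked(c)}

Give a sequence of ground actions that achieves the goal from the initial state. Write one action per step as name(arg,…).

1. free(c,e)  →  {clear(a,b), clear(b,c), clear(c,c), clear(d,b), clear(e,c)}
2. tag(c,e)  →  {clear(a,b), clear(b,c), clear(c,e), clear(d,b), marked(c)}
3. free(c,e)  →  {clear(a,b), clear(b,c), clear(c,c), clear(d,b), clear(e,c), marked(c)}

free(c,e); tag(c,e); free(c,e)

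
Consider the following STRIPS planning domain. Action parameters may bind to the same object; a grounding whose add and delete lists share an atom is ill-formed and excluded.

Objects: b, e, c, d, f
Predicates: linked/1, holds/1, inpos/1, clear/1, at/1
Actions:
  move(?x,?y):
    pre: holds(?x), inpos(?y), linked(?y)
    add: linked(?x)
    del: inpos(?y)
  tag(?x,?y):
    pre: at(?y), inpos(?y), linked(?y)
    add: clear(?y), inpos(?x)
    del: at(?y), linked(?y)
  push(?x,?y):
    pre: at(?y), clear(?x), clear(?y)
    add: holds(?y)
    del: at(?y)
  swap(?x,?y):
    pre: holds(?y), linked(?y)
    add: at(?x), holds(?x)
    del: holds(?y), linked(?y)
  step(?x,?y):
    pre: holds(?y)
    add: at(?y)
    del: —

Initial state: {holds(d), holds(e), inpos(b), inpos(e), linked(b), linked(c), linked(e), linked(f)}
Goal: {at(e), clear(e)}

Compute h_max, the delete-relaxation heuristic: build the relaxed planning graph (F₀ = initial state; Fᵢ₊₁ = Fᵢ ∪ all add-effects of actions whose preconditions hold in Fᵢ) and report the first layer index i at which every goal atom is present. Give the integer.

2

F0 = init (8 atoms)
F1 = F0 ∪ {at(b), at(c), at(d), at(e), at(f), holds(b), holds(c), holds(f), linked(d)}  (17 atoms)
F2 = F1 ∪ {clear(b), clear(e), inpos(c), inpos(d), inpos(f)}  (22 atoms)
goal ⊆ F2  ⇒  h_max = 2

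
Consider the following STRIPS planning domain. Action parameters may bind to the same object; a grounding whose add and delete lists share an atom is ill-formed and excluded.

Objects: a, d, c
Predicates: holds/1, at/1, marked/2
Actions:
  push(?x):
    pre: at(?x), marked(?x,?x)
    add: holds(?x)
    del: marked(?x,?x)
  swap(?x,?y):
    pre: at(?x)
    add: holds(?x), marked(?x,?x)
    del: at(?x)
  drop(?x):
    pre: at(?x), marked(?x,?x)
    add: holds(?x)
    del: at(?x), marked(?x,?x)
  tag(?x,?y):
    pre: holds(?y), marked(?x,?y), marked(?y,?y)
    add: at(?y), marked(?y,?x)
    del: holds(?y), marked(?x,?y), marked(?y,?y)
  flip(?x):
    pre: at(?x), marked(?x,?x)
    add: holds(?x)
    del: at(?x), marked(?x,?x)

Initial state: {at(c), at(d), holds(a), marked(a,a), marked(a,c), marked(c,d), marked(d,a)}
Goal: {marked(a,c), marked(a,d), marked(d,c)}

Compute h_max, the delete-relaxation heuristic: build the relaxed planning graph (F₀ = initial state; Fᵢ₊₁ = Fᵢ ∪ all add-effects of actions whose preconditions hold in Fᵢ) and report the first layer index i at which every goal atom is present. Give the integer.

2

F0 = init (7 atoms)
F1 = F0 ∪ {at(a), holds(c), holds(d), marked(a,d), marked(c,c), marked(d,d)}  (13 atoms)
F2 = F1 ∪ {marked(c,a), marked(d,c)}  (15 atoms)
goal ⊆ F2  ⇒  h_max = 2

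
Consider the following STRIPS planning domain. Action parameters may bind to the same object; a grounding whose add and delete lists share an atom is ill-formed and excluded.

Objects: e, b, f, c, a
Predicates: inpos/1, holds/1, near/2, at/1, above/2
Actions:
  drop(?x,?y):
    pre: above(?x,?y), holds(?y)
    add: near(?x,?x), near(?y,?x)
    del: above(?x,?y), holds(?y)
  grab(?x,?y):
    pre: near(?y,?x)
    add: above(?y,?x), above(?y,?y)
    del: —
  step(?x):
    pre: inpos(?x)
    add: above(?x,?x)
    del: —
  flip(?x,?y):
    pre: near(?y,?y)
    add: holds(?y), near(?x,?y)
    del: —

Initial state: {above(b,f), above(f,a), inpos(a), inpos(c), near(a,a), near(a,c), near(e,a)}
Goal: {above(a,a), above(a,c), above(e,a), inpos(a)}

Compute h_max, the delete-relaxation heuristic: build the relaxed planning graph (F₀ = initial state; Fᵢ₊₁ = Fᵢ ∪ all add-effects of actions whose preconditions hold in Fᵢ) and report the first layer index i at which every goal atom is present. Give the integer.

1

F0 = init (7 atoms)
F1 = F0 ∪ {above(a,a), above(a,c), above(c,c), above(e,a), above(e,e), holds(a), near(b,a), near(c,a), near(f,a)}  (16 atoms)
goal ⊆ F1  ⇒  h_max = 1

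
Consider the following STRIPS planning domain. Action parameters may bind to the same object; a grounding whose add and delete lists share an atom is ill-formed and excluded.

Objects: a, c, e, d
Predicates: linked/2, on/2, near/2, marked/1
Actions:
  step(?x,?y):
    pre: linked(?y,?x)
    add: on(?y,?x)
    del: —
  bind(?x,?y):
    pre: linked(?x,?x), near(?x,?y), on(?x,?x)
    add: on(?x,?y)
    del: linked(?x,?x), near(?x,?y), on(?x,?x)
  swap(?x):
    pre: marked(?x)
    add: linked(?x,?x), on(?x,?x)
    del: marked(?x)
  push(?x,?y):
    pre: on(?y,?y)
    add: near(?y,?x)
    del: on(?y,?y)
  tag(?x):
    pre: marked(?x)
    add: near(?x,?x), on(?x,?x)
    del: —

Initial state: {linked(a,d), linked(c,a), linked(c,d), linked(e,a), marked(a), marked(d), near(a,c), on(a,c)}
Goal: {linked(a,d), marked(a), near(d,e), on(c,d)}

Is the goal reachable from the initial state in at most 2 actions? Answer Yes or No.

1. step(d,c)  →  {linked(a,d), linked(c,a), linked(c,d), linked(e,a), marked(a), marked(d), near(a,c), on(a,c), on(c,d)}
2. swap(d)  →  {linked(a,d), linked(c,a), linked(c,d), linked(d,d), linked(e,a), marked(a), near(a,c), on(a,c), on(c,d), on(d,d)}
3. push(e,d)  →  {linked(a,d), linked(c,a), linked(c,d), linked(d,d), linked(e,a), marked(a), near(a,c), near(d,e), on(a,c), on(c,d)}
optimal plan length = 3; 3 > 2

No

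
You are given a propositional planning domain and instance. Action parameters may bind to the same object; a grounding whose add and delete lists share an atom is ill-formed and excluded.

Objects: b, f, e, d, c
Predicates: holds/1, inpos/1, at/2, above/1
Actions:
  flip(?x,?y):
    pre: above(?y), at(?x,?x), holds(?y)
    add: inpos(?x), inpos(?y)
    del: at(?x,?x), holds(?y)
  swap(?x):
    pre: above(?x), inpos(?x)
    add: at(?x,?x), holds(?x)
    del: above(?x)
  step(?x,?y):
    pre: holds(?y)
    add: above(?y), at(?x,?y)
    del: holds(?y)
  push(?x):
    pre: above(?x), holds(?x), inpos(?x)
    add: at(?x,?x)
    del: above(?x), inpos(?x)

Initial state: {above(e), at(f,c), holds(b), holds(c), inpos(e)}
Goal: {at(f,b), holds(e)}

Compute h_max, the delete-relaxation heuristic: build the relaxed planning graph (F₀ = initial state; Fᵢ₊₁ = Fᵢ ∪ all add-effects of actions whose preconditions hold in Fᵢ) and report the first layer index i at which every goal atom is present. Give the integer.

F0 = init (5 atoms)
F1 = F0 ∪ {above(b), above(c), at(b,b), at(b,c), at(c,b), at(c,c), at(d,b), at(d,c), at(e,b), at(e,c), at(e,e), at(f,b), holds(e)}  (18 atoms)
goal ⊆ F1  ⇒  h_max = 1

1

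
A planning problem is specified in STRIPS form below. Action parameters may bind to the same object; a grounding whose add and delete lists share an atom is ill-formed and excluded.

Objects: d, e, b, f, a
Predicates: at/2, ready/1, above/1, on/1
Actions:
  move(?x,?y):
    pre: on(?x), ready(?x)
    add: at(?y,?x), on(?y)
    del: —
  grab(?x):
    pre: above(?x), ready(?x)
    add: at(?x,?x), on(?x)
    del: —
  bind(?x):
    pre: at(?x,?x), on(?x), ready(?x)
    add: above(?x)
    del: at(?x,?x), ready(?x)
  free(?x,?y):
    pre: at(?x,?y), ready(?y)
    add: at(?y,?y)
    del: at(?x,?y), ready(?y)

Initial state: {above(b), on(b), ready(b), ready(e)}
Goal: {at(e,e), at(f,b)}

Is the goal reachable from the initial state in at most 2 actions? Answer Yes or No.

No

1. move(b,e)  →  {above(b), at(e,b), on(b), on(e), ready(b), ready(e)}
2. move(e,e)  →  {above(b), at(e,b), at(e,e), on(b), on(e), ready(b), ready(e)}
3. move(b,f)  →  {above(b), at(e,b), at(e,e), at(f,b), on(b), on(e), on(f), ready(b), ready(e)}
optimal plan length = 3; 3 > 2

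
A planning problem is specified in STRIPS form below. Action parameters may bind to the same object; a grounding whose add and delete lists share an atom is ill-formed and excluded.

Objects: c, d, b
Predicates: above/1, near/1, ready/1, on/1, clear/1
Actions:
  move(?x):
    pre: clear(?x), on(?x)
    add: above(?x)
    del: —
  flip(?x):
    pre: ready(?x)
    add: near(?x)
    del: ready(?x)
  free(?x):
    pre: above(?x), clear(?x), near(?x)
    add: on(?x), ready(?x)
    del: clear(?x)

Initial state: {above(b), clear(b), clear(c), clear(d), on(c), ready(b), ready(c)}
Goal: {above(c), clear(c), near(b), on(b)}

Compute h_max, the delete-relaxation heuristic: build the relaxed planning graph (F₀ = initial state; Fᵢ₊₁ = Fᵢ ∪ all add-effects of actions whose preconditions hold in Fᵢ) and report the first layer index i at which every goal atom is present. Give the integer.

F0 = init (7 atoms)
F1 = F0 ∪ {above(c), near(b), near(c)}  (10 atoms)
F2 = F1 ∪ {on(b)}  (11 atoms)
goal ⊆ F2  ⇒  h_max = 2

2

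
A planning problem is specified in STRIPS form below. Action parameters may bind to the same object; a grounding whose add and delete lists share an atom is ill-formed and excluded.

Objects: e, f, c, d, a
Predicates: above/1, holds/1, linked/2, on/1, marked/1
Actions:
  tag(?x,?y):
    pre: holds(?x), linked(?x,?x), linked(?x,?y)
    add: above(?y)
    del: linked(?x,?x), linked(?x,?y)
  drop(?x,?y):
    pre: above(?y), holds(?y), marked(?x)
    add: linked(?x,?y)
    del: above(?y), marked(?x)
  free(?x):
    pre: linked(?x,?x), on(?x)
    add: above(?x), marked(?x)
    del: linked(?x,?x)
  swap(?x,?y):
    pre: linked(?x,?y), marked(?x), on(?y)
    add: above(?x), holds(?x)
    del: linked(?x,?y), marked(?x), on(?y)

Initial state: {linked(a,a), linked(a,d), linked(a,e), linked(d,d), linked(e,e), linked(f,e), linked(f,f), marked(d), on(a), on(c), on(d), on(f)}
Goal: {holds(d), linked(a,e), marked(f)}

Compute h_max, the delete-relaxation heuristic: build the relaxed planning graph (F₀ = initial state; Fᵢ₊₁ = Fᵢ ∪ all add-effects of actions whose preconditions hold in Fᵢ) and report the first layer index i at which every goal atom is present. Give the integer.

F0 = init (12 atoms)
F1 = F0 ∪ {above(a), above(d), above(f), holds(d), marked(a), marked(f)}  (18 atoms)
goal ⊆ F1  ⇒  h_max = 1

1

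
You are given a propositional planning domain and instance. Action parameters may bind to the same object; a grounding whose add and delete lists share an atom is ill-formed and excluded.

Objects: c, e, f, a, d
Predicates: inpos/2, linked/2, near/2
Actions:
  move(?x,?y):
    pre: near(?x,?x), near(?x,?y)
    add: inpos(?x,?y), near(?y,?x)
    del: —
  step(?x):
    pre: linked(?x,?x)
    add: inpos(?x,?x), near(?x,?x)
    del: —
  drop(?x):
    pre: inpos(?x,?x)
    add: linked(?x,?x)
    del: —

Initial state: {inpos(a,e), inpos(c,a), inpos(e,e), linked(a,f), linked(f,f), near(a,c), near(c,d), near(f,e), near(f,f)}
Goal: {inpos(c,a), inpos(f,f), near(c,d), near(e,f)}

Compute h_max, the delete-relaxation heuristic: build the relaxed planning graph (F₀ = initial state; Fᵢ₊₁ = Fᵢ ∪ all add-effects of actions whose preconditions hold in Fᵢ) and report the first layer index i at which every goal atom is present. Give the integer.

F0 = init (9 atoms)
F1 = F0 ∪ {inpos(f,e), inpos(f,f), linked(e,e), near(e,f)}  (13 atoms)
goal ⊆ F1  ⇒  h_max = 1

1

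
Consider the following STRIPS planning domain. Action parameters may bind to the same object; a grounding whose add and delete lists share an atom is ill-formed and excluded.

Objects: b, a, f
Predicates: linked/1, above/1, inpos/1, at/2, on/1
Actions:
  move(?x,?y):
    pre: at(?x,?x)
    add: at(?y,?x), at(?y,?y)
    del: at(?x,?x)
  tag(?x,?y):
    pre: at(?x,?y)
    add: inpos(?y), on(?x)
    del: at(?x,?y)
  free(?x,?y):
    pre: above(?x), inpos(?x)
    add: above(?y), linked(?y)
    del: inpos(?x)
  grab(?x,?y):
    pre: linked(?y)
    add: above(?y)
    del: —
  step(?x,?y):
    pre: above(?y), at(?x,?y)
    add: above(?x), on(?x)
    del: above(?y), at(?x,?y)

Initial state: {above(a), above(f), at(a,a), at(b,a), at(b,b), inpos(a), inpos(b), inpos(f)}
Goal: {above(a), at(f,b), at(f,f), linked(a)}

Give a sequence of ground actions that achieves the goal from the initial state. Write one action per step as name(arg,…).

move(b,f); free(a,a)

1. move(b,f)  →  {above(a), above(f), at(a,a), at(b,a), at(f,b), at(f,f), inpos(a), inpos(b), inpos(f)}
2. free(a,a)  →  {above(a), above(f), at(a,a), at(b,a), at(f,b), at(f,f), inpos(b), inpos(f), linked(a)}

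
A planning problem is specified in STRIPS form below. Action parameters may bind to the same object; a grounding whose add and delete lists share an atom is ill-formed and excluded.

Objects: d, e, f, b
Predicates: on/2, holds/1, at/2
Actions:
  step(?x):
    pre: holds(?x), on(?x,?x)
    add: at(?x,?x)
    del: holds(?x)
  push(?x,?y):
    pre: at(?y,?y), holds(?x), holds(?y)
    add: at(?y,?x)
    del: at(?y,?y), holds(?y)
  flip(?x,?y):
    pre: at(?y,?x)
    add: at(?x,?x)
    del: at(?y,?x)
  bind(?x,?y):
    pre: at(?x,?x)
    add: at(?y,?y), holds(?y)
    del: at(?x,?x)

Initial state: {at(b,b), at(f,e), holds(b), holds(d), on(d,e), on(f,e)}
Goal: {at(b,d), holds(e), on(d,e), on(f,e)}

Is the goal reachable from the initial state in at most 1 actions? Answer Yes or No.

1. bind(b,e)  →  {at(e,e), at(f,e), holds(b), holds(d), holds(e), on(d,e), on(f,e)}
2. bind(e,b)  →  {at(b,b), at(f,e), holds(b), holds(d), holds(e), on(d,e), on(f,e)}
3. push(d,b)  →  {at(b,d), at(f,e), holds(d), holds(e), on(d,e), on(f,e)}
optimal plan length = 3; 3 > 1

No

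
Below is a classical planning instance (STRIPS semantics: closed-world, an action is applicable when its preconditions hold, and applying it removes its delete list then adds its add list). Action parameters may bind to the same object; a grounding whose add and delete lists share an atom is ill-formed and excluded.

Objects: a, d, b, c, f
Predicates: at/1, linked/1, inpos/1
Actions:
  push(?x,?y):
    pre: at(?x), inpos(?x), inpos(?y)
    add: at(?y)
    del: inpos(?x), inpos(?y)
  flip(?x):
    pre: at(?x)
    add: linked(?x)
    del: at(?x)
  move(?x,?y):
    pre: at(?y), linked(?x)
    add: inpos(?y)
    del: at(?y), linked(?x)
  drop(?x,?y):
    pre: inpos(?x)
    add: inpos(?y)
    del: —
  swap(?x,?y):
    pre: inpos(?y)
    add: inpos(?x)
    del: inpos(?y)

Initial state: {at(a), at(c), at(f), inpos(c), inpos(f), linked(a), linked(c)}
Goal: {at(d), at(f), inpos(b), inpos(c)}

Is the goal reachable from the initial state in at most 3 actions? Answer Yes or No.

1. drop(c,d)  →  {at(a), at(c), at(f), inpos(c), inpos(d), inpos(f), linked(a), linked(c)}
2. push(f,d)  →  {at(a), at(c), at(d), at(f), inpos(c), linked(a), linked(c)}
3. drop(c,b)  →  {at(a), at(c), at(d), at(f), inpos(b), inpos(c), linked(a), linked(c)}
optimal plan length = 3; 3 ≤ 3

Yes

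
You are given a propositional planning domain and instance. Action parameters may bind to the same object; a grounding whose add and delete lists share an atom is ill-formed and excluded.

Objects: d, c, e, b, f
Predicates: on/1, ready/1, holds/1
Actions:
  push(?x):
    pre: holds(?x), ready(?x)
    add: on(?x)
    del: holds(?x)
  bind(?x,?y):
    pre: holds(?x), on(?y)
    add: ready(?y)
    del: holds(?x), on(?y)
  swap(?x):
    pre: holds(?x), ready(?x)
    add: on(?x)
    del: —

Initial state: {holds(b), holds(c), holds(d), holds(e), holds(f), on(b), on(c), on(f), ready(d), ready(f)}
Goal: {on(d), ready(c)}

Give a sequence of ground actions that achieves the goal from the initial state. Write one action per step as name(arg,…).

1. push(d)  →  {holds(b), holds(c), holds(e), holds(f), on(b), on(c), on(d), on(f), ready(d), ready(f)}
2. bind(c,c)  →  {holds(b), holds(e), holds(f), on(b), on(d), on(f), ready(c), ready(d), ready(f)}

push(d); bind(c,c)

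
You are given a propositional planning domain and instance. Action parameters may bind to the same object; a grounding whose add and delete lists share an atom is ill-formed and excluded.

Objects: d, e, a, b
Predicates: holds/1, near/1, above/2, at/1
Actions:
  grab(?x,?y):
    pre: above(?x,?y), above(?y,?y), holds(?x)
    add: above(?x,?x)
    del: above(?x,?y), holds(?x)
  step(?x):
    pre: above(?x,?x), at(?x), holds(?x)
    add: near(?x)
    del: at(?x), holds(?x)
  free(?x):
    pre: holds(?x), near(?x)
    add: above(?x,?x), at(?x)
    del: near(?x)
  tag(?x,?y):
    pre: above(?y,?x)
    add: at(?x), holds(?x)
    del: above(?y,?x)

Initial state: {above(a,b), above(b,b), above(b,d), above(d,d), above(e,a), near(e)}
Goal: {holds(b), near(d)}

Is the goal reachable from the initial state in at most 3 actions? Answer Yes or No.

Yes

1. tag(d,b)  →  {above(a,b), above(b,b), above(d,d), above(e,a), at(d), holds(d), near(e)}
2. step(d)  →  {above(a,b), above(b,b), above(d,d), above(e,a), near(d), near(e)}
3. tag(b,a)  →  {above(b,b), above(d,d), above(e,a), at(b), holds(b), near(d), near(e)}
optimal plan length = 3; 3 ≤ 3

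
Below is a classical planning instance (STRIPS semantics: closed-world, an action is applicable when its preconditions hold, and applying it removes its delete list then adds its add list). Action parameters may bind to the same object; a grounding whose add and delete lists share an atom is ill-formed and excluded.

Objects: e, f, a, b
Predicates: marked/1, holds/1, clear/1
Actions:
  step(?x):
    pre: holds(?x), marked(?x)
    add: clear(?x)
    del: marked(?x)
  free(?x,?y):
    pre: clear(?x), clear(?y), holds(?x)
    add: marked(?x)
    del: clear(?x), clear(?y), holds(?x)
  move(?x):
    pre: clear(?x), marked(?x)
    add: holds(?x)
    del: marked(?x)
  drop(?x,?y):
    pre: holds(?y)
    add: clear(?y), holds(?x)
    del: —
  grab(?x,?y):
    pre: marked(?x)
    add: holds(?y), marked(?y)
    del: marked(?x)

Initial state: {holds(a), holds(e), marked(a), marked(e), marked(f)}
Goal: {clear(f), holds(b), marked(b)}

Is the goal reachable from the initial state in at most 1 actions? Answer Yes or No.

1. drop(f,e)  →  {clear(e), holds(a), holds(e), holds(f), marked(a), marked(e), marked(f)}
2. step(f)  →  {clear(e), clear(f), holds(a), holds(e), holds(f), marked(a), marked(e)}
3. grab(e,b)  →  {clear(e), clear(f), holds(a), holds(b), holds(e), holds(f), marked(a), marked(b)}
optimal plan length = 3; 3 > 1

No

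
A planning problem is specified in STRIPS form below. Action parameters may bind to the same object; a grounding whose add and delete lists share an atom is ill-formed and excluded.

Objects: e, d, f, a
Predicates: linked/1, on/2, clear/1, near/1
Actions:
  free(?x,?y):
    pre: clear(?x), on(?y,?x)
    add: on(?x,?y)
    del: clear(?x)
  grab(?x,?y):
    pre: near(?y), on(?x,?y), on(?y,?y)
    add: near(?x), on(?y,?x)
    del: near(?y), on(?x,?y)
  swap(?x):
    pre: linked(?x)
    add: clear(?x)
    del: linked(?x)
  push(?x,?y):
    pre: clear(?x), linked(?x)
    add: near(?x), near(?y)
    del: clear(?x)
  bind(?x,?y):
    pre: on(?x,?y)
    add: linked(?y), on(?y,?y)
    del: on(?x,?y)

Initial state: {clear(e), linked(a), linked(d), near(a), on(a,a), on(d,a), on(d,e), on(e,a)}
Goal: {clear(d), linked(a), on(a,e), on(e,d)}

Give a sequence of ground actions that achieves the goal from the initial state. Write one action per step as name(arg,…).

free(e,d); grab(e,a); swap(d)

1. free(e,d)  →  {linked(a), linked(d), near(a), on(a,a), on(d,a), on(d,e), on(e,a), on(e,d)}
2. grab(e,a)  →  {linked(a), linked(d), near(e), on(a,a), on(a,e), on(d,a), on(d,e), on(e,d)}
3. swap(d)  →  {clear(d), linked(a), near(e), on(a,a), on(a,e), on(d,a), on(d,e), on(e,d)}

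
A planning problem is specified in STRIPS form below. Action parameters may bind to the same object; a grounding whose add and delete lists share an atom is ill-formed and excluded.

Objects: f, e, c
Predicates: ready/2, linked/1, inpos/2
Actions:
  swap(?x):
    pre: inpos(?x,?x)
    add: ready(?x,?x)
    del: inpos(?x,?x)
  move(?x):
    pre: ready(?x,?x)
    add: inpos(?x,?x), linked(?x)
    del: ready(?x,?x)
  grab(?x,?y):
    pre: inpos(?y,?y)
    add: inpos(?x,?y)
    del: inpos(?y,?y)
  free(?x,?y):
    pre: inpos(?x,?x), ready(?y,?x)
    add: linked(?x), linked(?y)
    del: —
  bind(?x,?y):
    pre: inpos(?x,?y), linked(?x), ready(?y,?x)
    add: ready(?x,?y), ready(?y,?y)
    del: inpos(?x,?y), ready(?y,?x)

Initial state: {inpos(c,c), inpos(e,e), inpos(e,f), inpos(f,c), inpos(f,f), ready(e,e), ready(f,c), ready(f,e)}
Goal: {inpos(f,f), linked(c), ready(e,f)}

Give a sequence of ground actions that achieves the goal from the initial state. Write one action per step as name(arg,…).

move(e); free(c,f); bind(e,f)

1. move(e)  →  {inpos(c,c), inpos(e,e), inpos(e,f), inpos(f,c), inpos(f,f), linked(e), ready(f,c), ready(f,e)}
2. free(c,f)  →  {inpos(c,c), inpos(e,e), inpos(e,f), inpos(f,c), inpos(f,f), linked(c), linked(e), linked(f), ready(f,c), ready(f,e)}
3. bind(e,f)  →  {inpos(c,c), inpos(e,e), inpos(f,c), inpos(f,f), linked(c), linked(e), linked(f), ready(e,f), ready(f,c), ready(f,f)}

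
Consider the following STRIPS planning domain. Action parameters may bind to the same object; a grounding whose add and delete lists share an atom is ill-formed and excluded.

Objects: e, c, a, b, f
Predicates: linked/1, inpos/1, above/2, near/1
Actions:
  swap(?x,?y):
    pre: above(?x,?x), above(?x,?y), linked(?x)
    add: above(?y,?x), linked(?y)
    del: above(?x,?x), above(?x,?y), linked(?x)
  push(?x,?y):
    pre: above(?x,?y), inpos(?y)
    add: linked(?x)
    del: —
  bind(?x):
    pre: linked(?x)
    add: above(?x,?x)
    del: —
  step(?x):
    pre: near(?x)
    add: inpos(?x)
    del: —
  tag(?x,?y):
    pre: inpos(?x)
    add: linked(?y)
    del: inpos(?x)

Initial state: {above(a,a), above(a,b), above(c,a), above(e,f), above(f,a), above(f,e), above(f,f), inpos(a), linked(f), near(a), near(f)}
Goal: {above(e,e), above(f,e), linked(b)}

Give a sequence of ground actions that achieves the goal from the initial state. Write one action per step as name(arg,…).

1. swap(f,a)  →  {above(a,a), above(a,b), above(a,f), above(c,a), above(e,f), above(f,e), inpos(a), linked(a), near(a), near(f)}
2. swap(a,b)  →  {above(a,f), above(b,a), above(c,a), above(e,f), above(f,e), inpos(a), linked(b), near(a), near(f)}
3. tag(a,e)  →  {above(a,f), above(b,a), above(c,a), above(e,f), above(f,e), linked(b), linked(e), near(a), near(f)}
4. bind(e)  →  {above(a,f), above(b,a), above(c,a), above(e,e), above(e,f), above(f,e), linked(b), linked(e), near(a), near(f)}

swap(f,a); swap(a,b); tag(a,e); bind(e)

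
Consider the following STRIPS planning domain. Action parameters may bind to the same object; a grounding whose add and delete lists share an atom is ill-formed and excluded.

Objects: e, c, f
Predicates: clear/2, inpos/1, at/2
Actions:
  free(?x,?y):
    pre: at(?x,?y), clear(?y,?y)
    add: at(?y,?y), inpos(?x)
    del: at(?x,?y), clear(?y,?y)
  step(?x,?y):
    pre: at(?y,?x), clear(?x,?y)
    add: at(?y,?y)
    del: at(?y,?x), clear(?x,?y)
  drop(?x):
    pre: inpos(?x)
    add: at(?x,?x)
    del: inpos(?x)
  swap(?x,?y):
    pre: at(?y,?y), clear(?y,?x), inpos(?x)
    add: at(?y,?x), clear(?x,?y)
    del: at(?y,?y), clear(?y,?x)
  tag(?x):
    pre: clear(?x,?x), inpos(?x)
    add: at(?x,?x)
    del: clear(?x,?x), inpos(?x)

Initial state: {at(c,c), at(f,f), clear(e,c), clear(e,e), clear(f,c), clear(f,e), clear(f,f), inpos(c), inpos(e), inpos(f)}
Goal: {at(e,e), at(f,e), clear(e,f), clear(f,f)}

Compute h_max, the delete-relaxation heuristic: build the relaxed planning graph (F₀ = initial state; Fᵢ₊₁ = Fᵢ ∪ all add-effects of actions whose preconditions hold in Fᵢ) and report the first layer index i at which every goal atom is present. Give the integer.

F0 = init (10 atoms)
F1 = F0 ∪ {at(e,e), at(f,c), at(f,e), clear(c,f), clear(e,f)}  (15 atoms)
goal ⊆ F1  ⇒  h_max = 1

1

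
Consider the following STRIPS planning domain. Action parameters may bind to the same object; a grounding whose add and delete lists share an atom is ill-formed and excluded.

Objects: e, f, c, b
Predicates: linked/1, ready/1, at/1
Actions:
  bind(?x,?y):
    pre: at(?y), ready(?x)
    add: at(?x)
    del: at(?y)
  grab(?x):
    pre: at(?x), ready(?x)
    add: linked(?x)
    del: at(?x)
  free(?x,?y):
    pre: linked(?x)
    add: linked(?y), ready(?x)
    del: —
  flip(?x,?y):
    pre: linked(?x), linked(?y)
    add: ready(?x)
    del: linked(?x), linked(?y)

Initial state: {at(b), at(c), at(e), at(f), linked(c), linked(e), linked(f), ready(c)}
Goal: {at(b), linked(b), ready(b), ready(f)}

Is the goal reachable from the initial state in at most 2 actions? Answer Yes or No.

Yes

1. free(f,b)  →  {at(b), at(c), at(e), at(f), linked(b), linked(c), linked(e), linked(f), ready(c), ready(f)}
2. free(b,e)  →  {at(b), at(c), at(e), at(f), linked(b), linked(c), linked(e), linked(f), ready(b), ready(c), ready(f)}
optimal plan length = 2; 2 ≤ 2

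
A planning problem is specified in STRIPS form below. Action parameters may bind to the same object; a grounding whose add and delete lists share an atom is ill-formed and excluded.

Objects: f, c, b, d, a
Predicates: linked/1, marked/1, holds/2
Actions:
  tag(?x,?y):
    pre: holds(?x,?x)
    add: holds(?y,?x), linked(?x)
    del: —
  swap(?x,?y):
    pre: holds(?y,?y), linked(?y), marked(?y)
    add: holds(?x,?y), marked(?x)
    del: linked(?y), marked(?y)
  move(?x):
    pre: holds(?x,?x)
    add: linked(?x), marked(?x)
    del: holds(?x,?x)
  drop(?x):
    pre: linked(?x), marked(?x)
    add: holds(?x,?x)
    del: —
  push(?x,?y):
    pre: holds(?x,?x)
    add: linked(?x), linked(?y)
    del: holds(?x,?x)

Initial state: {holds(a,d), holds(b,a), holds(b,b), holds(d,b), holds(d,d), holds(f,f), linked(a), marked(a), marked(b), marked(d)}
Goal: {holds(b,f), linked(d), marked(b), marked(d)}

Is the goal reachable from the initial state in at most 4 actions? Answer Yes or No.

Yes

1. tag(f,b)  →  {holds(a,d), holds(b,a), holds(b,b), holds(b,f), holds(d,b), holds(d,d), holds(f,f), linked(a), linked(f), marked(a), marked(b), marked(d)}
2. tag(d,f)  →  {holds(a,d), holds(b,a), holds(b,b), holds(b,f), holds(d,b), holds(d,d), holds(f,d), holds(f,f), linked(a), linked(d), linked(f), marked(a), marked(b), marked(d)}
optimal plan length = 2; 2 ≤ 4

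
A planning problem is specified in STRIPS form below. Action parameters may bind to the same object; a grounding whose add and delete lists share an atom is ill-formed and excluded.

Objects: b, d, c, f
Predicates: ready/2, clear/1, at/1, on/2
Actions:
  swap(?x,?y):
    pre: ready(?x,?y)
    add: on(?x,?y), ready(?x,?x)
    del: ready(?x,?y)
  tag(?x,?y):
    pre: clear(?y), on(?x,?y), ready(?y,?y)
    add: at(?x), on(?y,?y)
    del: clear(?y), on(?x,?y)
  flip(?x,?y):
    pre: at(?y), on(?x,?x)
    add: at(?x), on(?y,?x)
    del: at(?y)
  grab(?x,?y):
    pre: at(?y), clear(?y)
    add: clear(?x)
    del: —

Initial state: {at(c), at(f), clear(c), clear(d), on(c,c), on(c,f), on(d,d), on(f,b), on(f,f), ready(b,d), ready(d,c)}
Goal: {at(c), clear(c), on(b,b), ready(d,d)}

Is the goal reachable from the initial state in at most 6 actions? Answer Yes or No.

1. swap(b,d)  →  {at(c), at(f), clear(c), clear(d), on(b,d), on(c,c), on(c,f), on(d,d), on(f,b), on(f,f), ready(b,b), ready(d,c)}
2. swap(d,c)  →  {at(c), at(f), clear(c), clear(d), on(b,d), on(c,c), on(c,f), on(d,c), on(d,d), on(f,b), on(f,f), ready(b,b), ready(d,d)}
3. grab(b,c)  →  {at(c), at(f), clear(b), clear(c), clear(d), on(b,d), on(c,c), on(c,f), on(d,c), on(d,d), on(f,b), on(f,f), ready(b,b), ready(d,d)}
4. tag(f,b)  →  {at(c), at(f), clear(c), clear(d), on(b,b), on(b,d), on(c,c), on(c,f), on(d,c), on(d,d), on(f,f), ready(b,b), ready(d,d)}
optimal plan length = 4; 4 ≤ 6

Yes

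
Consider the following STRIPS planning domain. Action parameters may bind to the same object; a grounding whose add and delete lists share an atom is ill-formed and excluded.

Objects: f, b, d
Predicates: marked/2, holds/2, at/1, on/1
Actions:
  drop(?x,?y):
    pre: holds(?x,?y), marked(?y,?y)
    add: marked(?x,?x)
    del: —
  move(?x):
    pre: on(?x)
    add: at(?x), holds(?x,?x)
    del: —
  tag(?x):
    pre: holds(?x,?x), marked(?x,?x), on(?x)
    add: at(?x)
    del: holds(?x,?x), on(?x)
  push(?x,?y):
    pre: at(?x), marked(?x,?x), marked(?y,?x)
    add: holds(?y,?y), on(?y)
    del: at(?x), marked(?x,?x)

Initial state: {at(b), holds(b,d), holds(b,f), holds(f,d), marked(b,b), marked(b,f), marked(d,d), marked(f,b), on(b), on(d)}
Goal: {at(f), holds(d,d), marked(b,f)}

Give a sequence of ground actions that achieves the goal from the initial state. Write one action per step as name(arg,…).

1. move(d)  →  {at(b), at(d), holds(b,d), holds(b,f), holds(d,d), holds(f,d), marked(b,b), marked(b,f), marked(d,d), marked(f,b), on(b), on(d)}
2. push(b,f)  →  {at(d), holds(b,d), holds(b,f), holds(d,d), holds(f,d), holds(f,f), marked(b,f), marked(d,d), marked(f,b), on(b), on(d), on(f)}
3. move(f)  →  {at(d), at(f), holds(b,d), holds(b,f), holds(d,d), holds(f,d), holds(f,f), marked(b,f), marked(d,d), marked(f,b), on(b), on(d), on(f)}

move(d); push(b,f); move(f)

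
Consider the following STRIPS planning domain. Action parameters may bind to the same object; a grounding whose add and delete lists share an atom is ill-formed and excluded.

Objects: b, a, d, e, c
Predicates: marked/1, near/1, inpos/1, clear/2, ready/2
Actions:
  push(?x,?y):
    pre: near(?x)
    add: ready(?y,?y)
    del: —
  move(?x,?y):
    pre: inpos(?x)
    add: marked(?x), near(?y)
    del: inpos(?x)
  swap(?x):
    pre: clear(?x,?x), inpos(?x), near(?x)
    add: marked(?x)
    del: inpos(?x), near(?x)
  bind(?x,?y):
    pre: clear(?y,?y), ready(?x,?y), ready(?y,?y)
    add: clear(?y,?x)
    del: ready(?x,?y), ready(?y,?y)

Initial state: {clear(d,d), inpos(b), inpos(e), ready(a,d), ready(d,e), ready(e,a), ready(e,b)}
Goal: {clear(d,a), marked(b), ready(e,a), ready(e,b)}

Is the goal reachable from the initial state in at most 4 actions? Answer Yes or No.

1. move(b,b)  →  {clear(d,d), inpos(e), marked(b), near(b), ready(a,d), ready(d,e), ready(e,a), ready(e,b)}
2. push(b,d)  →  {clear(d,d), inpos(e), marked(b), near(b), ready(a,d), ready(d,d), ready(d,e), ready(e,a), ready(e,b)}
3. bind(a,d)  →  {clear(d,a), clear(d,d), inpos(e), marked(b), near(b), ready(d,e), ready(e,a), ready(e,b)}
optimal plan length = 3; 3 ≤ 4

Yes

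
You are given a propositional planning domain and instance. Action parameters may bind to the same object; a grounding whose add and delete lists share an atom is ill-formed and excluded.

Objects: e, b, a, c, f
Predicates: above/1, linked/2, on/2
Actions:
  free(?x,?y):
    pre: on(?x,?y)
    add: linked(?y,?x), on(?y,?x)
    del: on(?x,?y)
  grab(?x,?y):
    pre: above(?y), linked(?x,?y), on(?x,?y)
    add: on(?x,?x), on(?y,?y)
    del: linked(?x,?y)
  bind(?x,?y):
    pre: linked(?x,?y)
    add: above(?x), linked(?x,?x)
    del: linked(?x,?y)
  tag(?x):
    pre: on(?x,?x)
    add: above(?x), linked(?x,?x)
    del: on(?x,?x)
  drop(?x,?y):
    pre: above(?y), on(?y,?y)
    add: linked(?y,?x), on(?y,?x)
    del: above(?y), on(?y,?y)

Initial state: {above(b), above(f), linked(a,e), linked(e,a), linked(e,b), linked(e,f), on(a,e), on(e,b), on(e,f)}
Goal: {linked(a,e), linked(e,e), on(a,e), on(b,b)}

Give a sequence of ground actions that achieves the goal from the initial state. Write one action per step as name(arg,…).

1. grab(e,b)  →  {above(b), above(f), linked(a,e), linked(e,a), linked(e,f), on(a,e), on(b,b), on(e,b), on(e,e), on(e,f)}
2. bind(e,a)  →  {above(b), above(e), above(f), linked(a,e), linked(e,e), linked(e,f), on(a,e), on(b,b), on(e,b), on(e,e), on(e,f)}

grab(e,b); bind(e,a)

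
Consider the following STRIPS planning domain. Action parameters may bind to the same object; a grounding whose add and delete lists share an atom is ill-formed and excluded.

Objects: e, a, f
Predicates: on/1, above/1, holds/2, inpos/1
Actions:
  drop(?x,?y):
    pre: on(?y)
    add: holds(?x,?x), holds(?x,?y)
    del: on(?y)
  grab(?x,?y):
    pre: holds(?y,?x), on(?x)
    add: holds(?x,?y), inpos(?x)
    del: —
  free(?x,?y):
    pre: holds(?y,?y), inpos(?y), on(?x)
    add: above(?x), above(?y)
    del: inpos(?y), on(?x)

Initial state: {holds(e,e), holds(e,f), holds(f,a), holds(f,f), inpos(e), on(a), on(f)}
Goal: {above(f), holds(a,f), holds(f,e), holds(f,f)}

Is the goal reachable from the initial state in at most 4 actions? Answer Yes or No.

Yes

1. grab(a,f)  →  {holds(a,f), holds(e,e), holds(e,f), holds(f,a), holds(f,f), inpos(a), inpos(e), on(a), on(f)}
2. grab(f,e)  →  {holds(a,f), holds(e,e), holds(e,f), holds(f,a), holds(f,e), holds(f,f), inpos(a), inpos(e), inpos(f), on(a), on(f)}
3. free(a,f)  →  {above(a), above(f), holds(a,f), holds(e,e), holds(e,f), holds(f,a), holds(f,e), holds(f,f), inpos(a), inpos(e), on(f)}
optimal plan length = 3; 3 ≤ 4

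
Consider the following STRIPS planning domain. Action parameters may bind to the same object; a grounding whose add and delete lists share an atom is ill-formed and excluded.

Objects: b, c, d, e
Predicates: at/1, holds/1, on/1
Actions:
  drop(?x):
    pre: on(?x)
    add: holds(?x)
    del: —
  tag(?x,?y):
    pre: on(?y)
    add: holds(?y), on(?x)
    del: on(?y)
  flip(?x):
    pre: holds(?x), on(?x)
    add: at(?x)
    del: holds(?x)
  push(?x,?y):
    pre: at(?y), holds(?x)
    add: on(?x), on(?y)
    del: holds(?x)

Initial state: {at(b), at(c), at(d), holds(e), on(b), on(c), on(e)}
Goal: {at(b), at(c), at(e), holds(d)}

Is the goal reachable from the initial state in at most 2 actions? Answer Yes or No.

1. tag(d,b)  →  {at(b), at(c), at(d), holds(b), holds(e), on(c), on(d), on(e)}
2. drop(d)  →  {at(b), at(c), at(d), holds(b), holds(d), holds(e), on(c), on(d), on(e)}
3. flip(e)  →  {at(b), at(c), at(d), at(e), holds(b), holds(d), on(c), on(d), on(e)}
optimal plan length = 3; 3 > 2

No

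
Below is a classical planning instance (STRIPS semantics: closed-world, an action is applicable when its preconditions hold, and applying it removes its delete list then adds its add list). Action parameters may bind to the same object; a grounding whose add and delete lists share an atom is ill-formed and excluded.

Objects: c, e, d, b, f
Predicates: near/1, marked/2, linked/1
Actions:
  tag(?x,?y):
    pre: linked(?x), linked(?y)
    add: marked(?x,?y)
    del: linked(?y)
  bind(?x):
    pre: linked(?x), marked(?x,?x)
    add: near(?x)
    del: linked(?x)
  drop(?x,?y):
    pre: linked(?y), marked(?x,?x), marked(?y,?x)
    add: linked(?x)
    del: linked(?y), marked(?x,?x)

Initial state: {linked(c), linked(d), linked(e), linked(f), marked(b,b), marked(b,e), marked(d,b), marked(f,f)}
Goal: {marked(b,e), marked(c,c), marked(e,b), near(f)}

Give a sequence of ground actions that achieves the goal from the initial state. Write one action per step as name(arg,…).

1. tag(c,c)  →  {linked(d), linked(e), linked(f), marked(b,b), marked(b,e), marked(c,c), marked(d,b), marked(f,f)}
2. bind(f)  →  {linked(d), linked(e), marked(b,b), marked(b,e), marked(c,c), marked(d,b), marked(f,f), near(f)}
3. drop(b,d)  →  {linked(b), linked(e), marked(b,e), marked(c,c), marked(d,b), marked(f,f), near(f)}
4. tag(e,b)  →  {linked(e), marked(b,e), marked(c,c), marked(d,b), marked(e,b), marked(f,f), near(f)}

tag(c,c); bind(f); drop(b,d); tag(e,b)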